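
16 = 16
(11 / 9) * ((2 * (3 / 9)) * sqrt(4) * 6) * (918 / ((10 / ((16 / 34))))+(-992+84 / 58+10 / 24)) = -36248674 / 3915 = -9258.92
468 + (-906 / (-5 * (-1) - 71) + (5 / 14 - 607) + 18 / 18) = -19083 / 154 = -123.92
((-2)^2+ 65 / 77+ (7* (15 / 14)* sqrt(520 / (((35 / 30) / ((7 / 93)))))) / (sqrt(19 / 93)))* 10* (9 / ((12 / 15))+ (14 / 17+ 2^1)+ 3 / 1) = 2165265 / 2618+ 87075* sqrt(3705) / 323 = 17236.18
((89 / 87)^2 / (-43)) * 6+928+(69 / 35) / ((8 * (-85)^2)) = 203639132335741 / 219473247000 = 927.85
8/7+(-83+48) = -33.86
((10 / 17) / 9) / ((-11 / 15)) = -0.09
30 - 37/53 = 1553/53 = 29.30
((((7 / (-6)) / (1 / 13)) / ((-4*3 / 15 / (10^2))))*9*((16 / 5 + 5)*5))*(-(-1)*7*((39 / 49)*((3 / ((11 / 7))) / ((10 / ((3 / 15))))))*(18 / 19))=58931145 / 418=140983.60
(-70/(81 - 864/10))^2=122500/729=168.04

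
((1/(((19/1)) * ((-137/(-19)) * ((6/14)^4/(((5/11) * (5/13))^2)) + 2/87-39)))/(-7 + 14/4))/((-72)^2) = 6216875/66477461196096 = 0.00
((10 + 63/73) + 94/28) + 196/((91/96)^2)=40131085/172718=232.35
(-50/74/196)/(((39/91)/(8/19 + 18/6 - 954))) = 7.65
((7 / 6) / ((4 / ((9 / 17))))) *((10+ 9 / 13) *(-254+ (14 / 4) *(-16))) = -452445 / 884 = -511.82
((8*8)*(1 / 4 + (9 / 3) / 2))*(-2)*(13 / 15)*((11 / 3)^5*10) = -937961024 / 729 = -1286640.64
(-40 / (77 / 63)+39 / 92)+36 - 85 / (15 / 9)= -47871 / 1012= -47.30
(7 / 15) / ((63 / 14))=14 / 135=0.10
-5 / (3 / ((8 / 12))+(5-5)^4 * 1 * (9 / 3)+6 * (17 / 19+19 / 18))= -0.31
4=4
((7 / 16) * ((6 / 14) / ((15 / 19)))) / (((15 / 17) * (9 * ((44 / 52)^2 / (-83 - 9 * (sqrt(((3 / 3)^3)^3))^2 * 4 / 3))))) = -1037153 / 261360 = -3.97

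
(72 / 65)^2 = 5184 / 4225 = 1.23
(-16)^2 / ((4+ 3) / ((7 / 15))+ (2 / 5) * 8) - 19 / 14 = 2313 / 182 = 12.71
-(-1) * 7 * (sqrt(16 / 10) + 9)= 14 * sqrt(10) / 5 + 63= 71.85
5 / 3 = 1.67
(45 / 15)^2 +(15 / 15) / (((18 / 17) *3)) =503 / 54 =9.31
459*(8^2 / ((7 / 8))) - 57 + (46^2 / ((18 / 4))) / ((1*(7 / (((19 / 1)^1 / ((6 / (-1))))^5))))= 742503161 / 61236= 12125.27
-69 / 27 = -23 / 9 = -2.56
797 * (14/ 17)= 11158/ 17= 656.35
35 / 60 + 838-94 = 8935 / 12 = 744.58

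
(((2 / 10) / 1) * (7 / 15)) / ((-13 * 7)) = -1 / 975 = -0.00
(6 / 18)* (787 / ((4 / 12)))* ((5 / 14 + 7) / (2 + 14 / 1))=361.88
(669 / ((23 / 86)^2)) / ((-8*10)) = -116.92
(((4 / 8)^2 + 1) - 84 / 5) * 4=-311 / 5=-62.20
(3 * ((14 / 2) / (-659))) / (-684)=0.00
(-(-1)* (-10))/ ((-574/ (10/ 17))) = 50/ 4879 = 0.01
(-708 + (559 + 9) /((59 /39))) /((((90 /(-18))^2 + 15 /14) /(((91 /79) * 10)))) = -49991760 /340253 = -146.93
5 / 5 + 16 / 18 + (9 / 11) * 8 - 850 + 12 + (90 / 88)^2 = -14436127 / 17424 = -828.52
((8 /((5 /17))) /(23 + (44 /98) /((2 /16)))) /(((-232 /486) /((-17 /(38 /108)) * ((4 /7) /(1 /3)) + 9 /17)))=126605430 /717953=176.34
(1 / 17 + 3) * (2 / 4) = 26 / 17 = 1.53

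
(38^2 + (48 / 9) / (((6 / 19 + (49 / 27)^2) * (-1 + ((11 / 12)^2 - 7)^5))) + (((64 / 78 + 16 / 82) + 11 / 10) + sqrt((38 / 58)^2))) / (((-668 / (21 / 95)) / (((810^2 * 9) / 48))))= -58896.60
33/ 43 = 0.77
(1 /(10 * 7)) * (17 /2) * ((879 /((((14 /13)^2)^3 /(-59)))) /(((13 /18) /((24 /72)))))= -982036939923 /527067520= -1863.21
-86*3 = -258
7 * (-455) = -3185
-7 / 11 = -0.64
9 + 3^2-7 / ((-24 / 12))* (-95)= -629 / 2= -314.50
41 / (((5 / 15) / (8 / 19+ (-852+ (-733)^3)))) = -920389330209 / 19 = -48441543695.21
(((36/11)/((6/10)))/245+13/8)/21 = 7103/90552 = 0.08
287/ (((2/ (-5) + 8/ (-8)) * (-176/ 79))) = 16195/ 176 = 92.02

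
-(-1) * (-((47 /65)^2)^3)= -10779215329 /75418890625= -0.14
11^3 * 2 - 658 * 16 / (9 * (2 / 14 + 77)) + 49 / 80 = 51466403 / 19440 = 2647.45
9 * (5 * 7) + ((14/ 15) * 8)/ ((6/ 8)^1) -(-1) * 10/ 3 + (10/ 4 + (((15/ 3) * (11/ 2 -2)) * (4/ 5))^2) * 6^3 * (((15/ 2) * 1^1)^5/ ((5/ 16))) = 146515346023/ 45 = 3255896578.29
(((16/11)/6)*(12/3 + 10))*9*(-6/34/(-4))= 252/187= 1.35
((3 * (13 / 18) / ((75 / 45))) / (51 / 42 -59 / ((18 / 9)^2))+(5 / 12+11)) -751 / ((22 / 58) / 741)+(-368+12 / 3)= -1467465.32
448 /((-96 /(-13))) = 60.67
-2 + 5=3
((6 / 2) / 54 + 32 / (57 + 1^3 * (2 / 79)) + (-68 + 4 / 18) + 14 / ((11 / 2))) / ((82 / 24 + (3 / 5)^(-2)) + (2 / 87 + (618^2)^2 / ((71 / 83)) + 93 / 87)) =-237347028758 / 626354168229347698195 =-0.00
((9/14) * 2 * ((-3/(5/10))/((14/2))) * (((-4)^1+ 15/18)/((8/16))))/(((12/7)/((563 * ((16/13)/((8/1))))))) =32091/91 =352.65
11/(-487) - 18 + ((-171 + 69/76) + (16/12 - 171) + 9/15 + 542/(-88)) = -1109456431/3053490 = -363.34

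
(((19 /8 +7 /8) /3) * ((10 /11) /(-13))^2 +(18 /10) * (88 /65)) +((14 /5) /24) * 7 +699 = 110465323 /157300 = 702.26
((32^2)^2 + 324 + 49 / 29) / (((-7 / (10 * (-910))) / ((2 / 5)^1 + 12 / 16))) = 45475132755 / 29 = 1568108026.03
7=7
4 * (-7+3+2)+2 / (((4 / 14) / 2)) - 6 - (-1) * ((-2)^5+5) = -27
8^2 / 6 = 32 / 3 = 10.67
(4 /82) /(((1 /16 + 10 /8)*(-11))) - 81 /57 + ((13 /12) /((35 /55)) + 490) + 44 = 18312911 /34276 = 534.28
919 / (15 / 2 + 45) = 1838 / 105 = 17.50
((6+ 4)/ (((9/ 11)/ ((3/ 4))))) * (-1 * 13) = -715/ 6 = -119.17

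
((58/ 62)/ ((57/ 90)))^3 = 658503000/ 204336469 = 3.22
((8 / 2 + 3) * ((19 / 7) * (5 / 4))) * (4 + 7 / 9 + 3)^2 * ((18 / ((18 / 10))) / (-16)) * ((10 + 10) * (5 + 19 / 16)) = -32003125 / 288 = -111121.96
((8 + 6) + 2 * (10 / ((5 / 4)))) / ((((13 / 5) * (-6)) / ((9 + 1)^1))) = -250 / 13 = -19.23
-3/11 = -0.27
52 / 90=0.58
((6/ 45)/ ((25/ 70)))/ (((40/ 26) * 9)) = 91/ 3375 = 0.03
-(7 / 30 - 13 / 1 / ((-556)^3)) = -601578851 / 2578194240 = -0.23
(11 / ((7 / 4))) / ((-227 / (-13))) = 572 / 1589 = 0.36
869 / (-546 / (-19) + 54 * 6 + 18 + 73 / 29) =2.33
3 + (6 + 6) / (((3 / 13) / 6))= 315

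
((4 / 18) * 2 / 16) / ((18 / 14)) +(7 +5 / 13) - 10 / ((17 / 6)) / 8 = 498725 / 71604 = 6.97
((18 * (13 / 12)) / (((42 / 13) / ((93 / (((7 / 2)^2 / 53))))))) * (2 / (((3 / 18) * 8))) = 2499003 / 686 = 3642.86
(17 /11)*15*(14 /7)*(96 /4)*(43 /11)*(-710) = -3088323.97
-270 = -270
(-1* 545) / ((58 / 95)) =-51775 / 58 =-892.67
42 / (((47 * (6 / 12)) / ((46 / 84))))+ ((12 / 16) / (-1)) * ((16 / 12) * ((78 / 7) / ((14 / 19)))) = -32573 / 2303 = -14.14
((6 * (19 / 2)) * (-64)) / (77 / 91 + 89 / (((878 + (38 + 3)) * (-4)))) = -58110208 / 13093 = -4438.27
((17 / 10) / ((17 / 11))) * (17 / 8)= 187 / 80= 2.34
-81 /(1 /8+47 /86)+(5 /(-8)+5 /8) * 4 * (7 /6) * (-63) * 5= -9288 /77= -120.62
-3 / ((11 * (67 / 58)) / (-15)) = 2610 / 737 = 3.54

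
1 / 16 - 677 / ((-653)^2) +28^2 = 5349290073 / 6822544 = 784.06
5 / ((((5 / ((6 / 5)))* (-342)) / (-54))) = 18 / 95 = 0.19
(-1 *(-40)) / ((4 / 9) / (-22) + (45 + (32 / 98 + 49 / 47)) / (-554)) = -631551690 / 1640467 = -384.98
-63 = -63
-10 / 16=-5 / 8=-0.62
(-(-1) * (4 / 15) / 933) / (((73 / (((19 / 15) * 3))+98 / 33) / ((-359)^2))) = 107744516 / 64876155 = 1.66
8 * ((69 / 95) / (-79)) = -0.07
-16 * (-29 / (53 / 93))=43152 / 53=814.19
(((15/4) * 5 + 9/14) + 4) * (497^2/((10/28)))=32358179/2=16179089.50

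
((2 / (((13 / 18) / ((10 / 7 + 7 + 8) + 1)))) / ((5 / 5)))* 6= 26352 / 91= 289.58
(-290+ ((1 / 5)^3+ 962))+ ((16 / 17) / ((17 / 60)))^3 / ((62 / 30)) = 64513857940639 / 93533079875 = 689.74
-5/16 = -0.31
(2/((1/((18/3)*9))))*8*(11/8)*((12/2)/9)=792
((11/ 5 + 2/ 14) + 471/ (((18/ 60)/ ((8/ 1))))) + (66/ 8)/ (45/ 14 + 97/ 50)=144234071/ 11480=12563.94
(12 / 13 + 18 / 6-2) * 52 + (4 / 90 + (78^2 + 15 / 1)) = 278957 / 45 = 6199.04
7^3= 343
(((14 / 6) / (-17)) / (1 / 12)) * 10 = -280 / 17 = -16.47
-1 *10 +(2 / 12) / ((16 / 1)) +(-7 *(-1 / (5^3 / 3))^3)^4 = -13955286704003810760073334639 / 1396983861923217773437500000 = -9.99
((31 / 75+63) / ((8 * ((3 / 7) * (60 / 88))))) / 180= 91553 / 607500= 0.15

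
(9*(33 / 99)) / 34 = 3 / 34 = 0.09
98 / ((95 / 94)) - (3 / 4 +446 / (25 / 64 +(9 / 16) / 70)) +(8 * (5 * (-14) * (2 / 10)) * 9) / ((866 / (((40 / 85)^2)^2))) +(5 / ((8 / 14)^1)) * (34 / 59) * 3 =-38392263275965103 / 38108078227820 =-1007.46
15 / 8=1.88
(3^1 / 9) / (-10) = -1 / 30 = -0.03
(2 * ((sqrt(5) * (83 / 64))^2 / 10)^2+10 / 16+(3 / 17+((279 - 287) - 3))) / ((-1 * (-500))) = -5010708191 / 285212672000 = -0.02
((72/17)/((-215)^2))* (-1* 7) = -504/785825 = -0.00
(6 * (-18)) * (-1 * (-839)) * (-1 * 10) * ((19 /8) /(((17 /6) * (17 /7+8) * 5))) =18077094 /1241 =14566.55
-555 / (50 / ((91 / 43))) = -10101 / 430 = -23.49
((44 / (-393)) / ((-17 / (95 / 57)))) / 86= 110 / 861849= 0.00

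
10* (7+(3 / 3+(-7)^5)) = -167990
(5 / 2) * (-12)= -30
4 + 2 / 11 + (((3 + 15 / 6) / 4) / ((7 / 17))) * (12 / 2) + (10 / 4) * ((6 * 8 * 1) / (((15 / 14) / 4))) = 145443 / 308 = 472.22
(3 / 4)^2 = 9 / 16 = 0.56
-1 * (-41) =41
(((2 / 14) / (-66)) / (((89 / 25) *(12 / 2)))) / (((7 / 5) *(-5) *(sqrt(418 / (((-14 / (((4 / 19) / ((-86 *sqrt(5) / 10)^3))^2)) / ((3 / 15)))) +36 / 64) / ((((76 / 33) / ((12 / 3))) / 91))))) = 37765825 *sqrt(1006367309400649) / 9810282040807220873901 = 0.00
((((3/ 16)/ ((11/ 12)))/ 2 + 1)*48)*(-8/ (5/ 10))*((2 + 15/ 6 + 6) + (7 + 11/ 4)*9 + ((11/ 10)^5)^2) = -293455290558891/ 3437500000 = -85368.81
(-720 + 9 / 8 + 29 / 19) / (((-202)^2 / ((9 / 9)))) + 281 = 1742711411 / 6202208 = 280.98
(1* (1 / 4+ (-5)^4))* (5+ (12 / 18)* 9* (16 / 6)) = 52521 / 4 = 13130.25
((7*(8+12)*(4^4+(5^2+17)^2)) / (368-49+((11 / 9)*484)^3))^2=0.00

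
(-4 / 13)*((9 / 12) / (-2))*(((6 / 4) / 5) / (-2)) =-0.02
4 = 4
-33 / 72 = -11 / 24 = -0.46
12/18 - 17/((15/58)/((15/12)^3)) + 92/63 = -254537/2016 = -126.26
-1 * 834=-834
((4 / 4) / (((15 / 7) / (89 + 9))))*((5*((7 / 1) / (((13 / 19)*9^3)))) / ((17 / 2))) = 182476 / 483327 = 0.38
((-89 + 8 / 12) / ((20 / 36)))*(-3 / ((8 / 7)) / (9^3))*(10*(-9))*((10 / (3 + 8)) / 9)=-9275 / 1782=-5.20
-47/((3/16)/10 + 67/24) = -22560/1349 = -16.72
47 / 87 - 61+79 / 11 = -50987 / 957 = -53.28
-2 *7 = -14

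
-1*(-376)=376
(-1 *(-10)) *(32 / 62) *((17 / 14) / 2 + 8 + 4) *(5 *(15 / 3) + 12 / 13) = 4758440 / 2821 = 1686.79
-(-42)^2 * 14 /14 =-1764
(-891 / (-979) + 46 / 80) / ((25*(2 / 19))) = 100453 / 178000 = 0.56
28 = 28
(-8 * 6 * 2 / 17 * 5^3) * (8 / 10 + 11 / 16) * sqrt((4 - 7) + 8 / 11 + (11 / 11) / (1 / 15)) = -3745.91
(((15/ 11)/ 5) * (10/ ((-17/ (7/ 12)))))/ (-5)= 7/ 374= 0.02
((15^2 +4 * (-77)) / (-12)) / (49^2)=83 / 28812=0.00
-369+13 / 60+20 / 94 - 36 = -1140889 / 2820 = -404.57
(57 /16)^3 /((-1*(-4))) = 185193 /16384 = 11.30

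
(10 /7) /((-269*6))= -5 /5649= -0.00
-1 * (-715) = 715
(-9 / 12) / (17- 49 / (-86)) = -129 / 3022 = -0.04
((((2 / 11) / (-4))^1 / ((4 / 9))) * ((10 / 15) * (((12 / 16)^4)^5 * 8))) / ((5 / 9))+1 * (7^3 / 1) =10371049285818293 / 30236569763840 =343.00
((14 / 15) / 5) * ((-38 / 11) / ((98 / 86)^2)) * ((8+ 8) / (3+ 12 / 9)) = -2248384 / 1226225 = -1.83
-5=-5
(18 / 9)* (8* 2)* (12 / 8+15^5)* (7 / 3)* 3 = 170100336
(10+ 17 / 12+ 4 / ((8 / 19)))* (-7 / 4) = -1757 / 48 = -36.60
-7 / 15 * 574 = -4018 / 15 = -267.87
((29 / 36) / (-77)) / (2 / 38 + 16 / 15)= -95 / 10164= -0.01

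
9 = 9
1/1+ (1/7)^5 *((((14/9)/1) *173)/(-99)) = 2138945/2139291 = 1.00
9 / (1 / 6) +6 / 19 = 1032 / 19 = 54.32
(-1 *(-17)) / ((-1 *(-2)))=17 / 2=8.50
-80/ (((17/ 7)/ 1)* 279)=-560/ 4743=-0.12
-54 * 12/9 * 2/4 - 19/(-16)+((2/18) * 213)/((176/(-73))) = -5891/132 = -44.63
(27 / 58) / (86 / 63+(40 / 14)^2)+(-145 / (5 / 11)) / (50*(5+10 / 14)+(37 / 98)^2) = -5900642573 / 5529672324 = -1.07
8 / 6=4 / 3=1.33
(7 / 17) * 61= 427 / 17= 25.12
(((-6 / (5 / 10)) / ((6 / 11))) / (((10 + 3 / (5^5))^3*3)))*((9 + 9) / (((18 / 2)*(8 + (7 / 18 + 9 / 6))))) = -4028320312500 / 2716846754783653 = -0.00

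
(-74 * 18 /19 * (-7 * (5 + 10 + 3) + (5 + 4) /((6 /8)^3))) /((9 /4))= 185888 /57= 3261.19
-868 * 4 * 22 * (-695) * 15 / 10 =79630320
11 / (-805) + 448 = 360629 / 805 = 447.99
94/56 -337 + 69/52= -60787/182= -333.99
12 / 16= 3 / 4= 0.75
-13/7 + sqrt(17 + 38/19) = -13/7 + sqrt(19) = 2.50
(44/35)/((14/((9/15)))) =66/1225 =0.05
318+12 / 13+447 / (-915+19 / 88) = 333245778 / 1046513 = 318.43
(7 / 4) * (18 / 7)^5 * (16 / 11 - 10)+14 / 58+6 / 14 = -1287227464 / 765919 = -1680.63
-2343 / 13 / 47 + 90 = 52647 / 611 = 86.17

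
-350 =-350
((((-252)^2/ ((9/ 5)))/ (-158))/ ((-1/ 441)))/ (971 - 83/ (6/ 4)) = 107.54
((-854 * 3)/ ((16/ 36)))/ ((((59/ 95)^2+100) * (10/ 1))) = -20809845/ 3623924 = -5.74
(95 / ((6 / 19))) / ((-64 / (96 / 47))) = -1805 / 188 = -9.60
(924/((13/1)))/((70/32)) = 2112/65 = 32.49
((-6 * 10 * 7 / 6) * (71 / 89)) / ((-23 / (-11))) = -54670 / 2047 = -26.71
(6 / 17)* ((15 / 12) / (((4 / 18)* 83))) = 135 / 5644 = 0.02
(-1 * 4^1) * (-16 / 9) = 64 / 9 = 7.11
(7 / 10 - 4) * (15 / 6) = -33 / 4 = -8.25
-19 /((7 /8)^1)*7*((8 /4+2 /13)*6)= -25536 /13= -1964.31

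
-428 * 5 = -2140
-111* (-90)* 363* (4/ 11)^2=479520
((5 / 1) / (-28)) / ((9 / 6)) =-5 / 42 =-0.12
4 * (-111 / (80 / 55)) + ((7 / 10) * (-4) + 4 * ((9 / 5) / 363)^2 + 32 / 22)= -448886261 / 1464100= -306.60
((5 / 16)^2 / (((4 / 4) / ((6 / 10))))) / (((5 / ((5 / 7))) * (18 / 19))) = 95 / 10752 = 0.01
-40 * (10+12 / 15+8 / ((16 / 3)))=-492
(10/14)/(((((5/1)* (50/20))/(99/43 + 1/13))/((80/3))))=6080/1677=3.63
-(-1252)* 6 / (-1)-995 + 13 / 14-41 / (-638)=-18993914 / 2233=-8506.01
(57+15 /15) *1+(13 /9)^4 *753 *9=7182905 /243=29559.28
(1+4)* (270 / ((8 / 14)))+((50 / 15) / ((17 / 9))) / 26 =1044255 / 442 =2362.57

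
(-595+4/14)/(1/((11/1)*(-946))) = 43320178/7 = 6188596.86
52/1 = 52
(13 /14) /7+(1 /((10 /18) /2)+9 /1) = 6239 /490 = 12.73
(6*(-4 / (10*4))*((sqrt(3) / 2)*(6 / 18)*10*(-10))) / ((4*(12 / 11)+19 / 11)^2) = 1210*sqrt(3) / 4489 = 0.47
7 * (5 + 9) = 98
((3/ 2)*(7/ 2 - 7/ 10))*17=357/ 5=71.40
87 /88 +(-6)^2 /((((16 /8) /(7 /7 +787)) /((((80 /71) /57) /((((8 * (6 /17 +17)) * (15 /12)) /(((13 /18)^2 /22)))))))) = 971019079 /945541080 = 1.03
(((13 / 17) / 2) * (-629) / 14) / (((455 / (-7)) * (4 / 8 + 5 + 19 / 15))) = 111 / 2842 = 0.04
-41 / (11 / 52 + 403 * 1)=-2132 / 20967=-0.10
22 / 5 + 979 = 983.40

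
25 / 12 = 2.08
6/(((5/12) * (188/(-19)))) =-342/235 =-1.46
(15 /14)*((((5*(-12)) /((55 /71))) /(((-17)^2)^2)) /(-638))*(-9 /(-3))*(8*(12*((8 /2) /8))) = 460080 /2051526323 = 0.00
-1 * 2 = -2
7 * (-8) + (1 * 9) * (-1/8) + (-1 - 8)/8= -233/4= -58.25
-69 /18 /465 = -23 /2790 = -0.01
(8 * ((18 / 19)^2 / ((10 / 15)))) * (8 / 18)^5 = 16384 / 87723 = 0.19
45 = 45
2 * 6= 12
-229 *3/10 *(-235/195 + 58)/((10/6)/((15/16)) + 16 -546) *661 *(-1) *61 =-36814000383/123604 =-297838.26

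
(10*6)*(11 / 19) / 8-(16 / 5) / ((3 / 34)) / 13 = 11503 / 7410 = 1.55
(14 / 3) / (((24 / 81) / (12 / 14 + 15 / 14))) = 243 / 8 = 30.38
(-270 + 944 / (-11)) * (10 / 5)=-711.64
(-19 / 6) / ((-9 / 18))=19 / 3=6.33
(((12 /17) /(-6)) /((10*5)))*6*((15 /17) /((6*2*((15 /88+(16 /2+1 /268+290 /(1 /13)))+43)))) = -2948 /10851778045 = -0.00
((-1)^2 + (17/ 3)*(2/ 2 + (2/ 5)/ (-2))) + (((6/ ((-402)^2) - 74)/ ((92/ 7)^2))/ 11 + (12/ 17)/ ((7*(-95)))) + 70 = 2140170250324349/ 28349131752480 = 75.49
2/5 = 0.40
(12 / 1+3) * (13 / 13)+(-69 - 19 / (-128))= -6893 / 128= -53.85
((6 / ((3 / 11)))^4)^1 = 234256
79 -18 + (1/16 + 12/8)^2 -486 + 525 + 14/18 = 237817/2304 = 103.22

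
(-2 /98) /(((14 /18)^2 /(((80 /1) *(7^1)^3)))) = -6480 /7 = -925.71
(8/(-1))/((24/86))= -86/3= -28.67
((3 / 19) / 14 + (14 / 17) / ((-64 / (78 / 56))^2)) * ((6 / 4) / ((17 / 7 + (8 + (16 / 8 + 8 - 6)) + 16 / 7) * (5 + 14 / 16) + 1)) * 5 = 2593449 / 2939723776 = 0.00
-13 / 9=-1.44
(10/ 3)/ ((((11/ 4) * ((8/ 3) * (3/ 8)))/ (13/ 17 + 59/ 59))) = 400/ 187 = 2.14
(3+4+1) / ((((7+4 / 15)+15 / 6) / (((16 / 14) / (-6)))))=-320 / 2051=-0.16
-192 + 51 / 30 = -1903 / 10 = -190.30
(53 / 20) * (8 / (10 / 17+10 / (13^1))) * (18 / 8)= 35139 / 1000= 35.14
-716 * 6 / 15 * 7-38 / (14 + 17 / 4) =-732512 / 365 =-2006.88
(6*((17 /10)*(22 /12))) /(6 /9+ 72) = 0.26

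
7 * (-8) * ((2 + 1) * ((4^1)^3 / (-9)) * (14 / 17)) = 50176 / 51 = 983.84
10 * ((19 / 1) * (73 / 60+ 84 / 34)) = 71459 / 102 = 700.58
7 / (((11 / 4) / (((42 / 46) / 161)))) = 84 / 5819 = 0.01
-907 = -907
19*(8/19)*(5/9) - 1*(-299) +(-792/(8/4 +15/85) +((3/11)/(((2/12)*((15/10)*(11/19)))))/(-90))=-12182263/201465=-60.47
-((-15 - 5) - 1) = 21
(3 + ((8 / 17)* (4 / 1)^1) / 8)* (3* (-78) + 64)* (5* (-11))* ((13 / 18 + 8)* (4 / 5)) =1899700 / 9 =211077.78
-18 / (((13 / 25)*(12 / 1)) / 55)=-4125 / 26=-158.65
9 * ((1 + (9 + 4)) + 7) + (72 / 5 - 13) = 952 / 5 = 190.40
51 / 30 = 17 / 10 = 1.70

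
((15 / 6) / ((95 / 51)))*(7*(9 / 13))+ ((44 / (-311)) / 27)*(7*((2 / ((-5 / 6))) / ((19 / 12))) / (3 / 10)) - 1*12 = -7343029 / 1382706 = -5.31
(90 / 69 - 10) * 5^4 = -125000 / 23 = -5434.78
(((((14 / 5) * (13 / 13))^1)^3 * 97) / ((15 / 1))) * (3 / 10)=133084 / 3125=42.59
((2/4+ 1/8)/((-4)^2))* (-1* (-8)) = 5/16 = 0.31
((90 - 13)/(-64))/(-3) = 77/192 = 0.40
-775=-775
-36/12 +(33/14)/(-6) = -3.39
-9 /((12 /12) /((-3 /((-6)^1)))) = -4.50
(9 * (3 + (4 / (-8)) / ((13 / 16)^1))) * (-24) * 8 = -53568 / 13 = -4120.62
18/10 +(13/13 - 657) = -3271/5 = -654.20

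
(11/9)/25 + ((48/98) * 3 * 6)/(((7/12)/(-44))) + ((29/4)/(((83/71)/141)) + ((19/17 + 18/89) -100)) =4296101048593/38766237300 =110.82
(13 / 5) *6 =78 / 5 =15.60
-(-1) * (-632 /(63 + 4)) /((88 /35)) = -2765 /737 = -3.75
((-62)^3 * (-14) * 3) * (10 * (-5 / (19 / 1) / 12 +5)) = 9467579800 / 19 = 498293673.68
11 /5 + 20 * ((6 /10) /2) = 41 /5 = 8.20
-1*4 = -4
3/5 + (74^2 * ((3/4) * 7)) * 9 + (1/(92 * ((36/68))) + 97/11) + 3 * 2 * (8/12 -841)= 11553882299/45540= 253708.44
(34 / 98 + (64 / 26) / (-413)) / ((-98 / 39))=-38445 / 283318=-0.14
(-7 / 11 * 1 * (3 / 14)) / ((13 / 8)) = -12 / 143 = -0.08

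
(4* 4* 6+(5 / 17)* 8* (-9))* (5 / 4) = 1590 / 17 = 93.53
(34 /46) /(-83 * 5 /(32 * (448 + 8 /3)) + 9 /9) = 735488 /966437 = 0.76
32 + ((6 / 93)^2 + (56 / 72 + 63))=828418 / 8649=95.78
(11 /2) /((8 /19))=209 /16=13.06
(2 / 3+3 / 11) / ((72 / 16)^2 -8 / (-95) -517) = -11780 / 6228189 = -0.00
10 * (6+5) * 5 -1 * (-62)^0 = 549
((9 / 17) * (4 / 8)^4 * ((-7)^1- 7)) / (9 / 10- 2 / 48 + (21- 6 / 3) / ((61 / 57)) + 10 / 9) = -172935 / 7363193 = -0.02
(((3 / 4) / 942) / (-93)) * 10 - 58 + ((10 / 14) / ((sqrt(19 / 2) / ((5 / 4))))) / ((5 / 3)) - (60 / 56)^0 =-3445841 / 58404 + 15 * sqrt(38) / 532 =-58.83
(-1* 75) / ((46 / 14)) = -525 / 23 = -22.83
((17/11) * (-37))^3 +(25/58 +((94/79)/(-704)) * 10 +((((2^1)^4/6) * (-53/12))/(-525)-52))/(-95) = -4094691298345250341/21900223422000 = -186970.30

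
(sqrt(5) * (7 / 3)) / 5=7 * sqrt(5) / 15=1.04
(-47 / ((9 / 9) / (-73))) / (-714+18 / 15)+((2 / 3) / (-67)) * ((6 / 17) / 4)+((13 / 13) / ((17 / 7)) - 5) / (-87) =-560541673 / 117722484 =-4.76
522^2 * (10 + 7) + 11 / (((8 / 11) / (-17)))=37055767 / 8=4631970.88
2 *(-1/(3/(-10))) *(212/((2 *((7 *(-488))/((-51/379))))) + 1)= 3250175/485499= 6.69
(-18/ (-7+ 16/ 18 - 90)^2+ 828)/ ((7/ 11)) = 6814817262/ 5237575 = 1301.14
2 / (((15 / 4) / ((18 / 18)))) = 8 / 15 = 0.53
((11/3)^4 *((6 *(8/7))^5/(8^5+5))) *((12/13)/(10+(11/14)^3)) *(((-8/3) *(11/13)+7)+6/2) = 445091017654272/7808254131223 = 57.00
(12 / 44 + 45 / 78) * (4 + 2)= 729 / 143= 5.10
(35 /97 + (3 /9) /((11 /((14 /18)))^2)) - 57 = -161535329 /2852091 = -56.64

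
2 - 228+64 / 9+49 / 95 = -186709 / 855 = -218.37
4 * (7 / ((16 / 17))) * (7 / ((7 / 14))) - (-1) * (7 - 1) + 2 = 849 / 2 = 424.50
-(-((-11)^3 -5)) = -1336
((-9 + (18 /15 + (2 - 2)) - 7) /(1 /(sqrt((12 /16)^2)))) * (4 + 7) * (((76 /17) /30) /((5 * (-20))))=7733 /42500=0.18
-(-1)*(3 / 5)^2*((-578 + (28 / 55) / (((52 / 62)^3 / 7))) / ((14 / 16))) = -4976118036 / 21146125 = -235.32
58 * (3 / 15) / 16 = 29 / 40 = 0.72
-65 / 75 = -13 / 15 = -0.87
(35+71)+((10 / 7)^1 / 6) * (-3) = 737 / 7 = 105.29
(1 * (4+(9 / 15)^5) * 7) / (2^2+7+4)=89201 / 46875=1.90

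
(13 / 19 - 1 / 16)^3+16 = 456262693 / 28094464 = 16.24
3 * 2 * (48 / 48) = 6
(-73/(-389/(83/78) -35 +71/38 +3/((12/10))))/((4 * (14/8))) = 0.03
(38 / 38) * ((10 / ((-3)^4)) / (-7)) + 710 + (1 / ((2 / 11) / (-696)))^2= 8308984688 / 567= 14654293.98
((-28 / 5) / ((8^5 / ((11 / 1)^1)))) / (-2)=77 / 81920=0.00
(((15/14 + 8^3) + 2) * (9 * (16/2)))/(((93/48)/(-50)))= -207676800/217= -957035.94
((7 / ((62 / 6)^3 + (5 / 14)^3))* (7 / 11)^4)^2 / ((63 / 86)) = 2116576862608828032 / 1432569558387278664876721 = 0.00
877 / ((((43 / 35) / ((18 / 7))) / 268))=21153240 / 43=491935.81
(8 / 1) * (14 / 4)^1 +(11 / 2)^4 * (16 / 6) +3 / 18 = 2468.33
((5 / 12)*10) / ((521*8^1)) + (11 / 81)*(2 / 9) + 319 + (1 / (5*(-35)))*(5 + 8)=339199555253 / 1063465200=318.96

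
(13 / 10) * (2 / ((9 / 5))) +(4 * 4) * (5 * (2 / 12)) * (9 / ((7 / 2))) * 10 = 21691 / 63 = 344.30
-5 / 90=-1 / 18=-0.06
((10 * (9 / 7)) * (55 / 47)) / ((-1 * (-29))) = 4950 / 9541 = 0.52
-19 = -19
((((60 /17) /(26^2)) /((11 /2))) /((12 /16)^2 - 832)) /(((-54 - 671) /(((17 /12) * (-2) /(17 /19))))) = -304 /60960132805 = -0.00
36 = 36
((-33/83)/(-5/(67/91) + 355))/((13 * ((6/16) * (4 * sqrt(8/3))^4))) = -0.00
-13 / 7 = -1.86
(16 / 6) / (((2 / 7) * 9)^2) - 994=-241444 / 243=-993.60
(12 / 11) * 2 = 24 / 11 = 2.18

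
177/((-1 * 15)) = -59/5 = -11.80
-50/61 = -0.82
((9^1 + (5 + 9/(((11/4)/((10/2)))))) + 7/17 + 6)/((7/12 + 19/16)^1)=330096/15895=20.77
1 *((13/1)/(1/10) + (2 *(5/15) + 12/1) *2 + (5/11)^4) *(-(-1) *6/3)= 13649162/43923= 310.75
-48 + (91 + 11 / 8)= 355 / 8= 44.38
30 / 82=15 / 41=0.37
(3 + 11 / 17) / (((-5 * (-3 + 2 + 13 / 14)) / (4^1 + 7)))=9548 / 85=112.33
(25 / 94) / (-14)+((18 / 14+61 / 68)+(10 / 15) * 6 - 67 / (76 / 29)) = -8247175 / 425068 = -19.40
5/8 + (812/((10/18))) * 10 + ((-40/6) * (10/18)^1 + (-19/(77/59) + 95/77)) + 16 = 243086603/16632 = 14615.60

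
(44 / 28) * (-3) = -33 / 7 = -4.71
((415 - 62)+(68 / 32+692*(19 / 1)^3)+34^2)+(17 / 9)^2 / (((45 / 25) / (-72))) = 3076572073 / 648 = 4747796.41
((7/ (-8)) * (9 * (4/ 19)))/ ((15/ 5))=-21/ 38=-0.55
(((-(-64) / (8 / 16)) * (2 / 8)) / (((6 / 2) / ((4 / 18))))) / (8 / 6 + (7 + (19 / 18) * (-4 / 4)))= 128 / 393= 0.33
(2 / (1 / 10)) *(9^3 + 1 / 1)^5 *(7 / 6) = 14511501151000000 / 3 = 4837167050333333.33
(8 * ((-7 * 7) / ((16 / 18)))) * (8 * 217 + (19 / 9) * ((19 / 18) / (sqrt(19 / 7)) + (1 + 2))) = -768369 - 931 * sqrt(133) / 18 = -768965.49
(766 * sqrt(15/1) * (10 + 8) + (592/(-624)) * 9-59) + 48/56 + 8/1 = 53342.01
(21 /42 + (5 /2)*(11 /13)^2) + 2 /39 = 1187 /507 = 2.34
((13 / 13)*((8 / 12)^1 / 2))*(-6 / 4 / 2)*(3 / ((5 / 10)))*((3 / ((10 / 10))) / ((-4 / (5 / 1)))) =45 / 8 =5.62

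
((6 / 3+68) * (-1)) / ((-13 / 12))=840 / 13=64.62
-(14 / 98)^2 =-1 / 49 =-0.02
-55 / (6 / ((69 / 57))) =-1265 / 114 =-11.10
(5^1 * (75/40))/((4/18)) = 675/16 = 42.19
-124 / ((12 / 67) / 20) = -41540 / 3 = -13846.67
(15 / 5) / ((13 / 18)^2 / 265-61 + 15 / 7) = -1803060 / 35373137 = -0.05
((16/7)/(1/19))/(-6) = -152/21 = -7.24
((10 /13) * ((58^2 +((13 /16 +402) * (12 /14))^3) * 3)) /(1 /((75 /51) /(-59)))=-159459489542625 /67348736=-2367668.63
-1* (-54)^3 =157464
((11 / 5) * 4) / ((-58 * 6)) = -11 / 435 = -0.03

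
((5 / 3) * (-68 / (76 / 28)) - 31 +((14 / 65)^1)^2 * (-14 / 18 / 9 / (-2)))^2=223781970620992081 / 42279580175625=5292.91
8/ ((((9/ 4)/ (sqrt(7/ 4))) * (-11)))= -16 * sqrt(7)/ 99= -0.43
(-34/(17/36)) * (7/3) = -168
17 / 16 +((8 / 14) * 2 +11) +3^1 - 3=1479 / 112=13.21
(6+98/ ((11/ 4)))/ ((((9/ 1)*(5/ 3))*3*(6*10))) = 0.02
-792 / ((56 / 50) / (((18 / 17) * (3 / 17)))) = -267300 / 2023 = -132.13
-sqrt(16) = -4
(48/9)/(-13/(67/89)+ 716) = 1072/140445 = 0.01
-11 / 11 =-1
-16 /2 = -8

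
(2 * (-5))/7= -10/7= -1.43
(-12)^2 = 144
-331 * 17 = -5627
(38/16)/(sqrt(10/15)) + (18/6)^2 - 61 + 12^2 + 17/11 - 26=19*sqrt(6)/16 + 743/11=70.45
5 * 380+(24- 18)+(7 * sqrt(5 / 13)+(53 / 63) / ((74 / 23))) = 7 * sqrt(65) / 13+8886991 / 4662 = 1910.60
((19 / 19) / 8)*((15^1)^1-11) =0.50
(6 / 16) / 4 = 3 / 32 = 0.09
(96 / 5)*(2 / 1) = 192 / 5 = 38.40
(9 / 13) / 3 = 3 / 13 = 0.23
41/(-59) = -41/59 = -0.69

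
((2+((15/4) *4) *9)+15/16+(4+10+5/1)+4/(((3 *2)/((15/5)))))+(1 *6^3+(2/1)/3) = 18029/48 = 375.60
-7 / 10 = -0.70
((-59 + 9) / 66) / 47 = -25 / 1551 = -0.02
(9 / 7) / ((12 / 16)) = 12 / 7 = 1.71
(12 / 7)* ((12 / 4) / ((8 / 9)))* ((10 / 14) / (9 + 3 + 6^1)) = 45 / 196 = 0.23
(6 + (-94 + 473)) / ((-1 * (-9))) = 385 / 9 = 42.78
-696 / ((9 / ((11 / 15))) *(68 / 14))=-8932 / 765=-11.68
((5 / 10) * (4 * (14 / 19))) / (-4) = -0.37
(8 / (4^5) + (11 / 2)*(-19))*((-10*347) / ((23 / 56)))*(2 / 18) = 162439375 / 1656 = 98091.41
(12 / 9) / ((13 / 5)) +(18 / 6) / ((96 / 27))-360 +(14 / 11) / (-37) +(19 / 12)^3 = -3243045889 / 9142848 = -354.71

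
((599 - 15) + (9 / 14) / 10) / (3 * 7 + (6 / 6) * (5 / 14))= 81769 / 2990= 27.35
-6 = -6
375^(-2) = 1/140625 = 0.00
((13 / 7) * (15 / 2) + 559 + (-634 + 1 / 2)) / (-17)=3.56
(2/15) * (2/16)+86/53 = 1.64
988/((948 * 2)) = 247/474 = 0.52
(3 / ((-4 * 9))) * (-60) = 5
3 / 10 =0.30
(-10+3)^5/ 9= -16807/ 9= -1867.44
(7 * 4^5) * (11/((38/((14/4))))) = 137984/19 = 7262.32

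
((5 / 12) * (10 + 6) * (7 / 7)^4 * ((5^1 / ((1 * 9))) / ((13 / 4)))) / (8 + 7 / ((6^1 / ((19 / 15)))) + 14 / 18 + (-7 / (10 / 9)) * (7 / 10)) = 40000 / 205179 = 0.19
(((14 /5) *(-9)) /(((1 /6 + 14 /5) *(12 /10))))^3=-250047000 /704969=-354.69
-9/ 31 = -0.29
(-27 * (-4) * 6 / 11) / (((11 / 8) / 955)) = 4950720 / 121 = 40915.04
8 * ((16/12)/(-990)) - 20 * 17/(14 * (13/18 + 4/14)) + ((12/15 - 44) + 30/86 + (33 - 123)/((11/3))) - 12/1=-839357293/8109585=-103.50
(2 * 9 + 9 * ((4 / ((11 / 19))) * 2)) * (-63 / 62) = -49329 / 341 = -144.66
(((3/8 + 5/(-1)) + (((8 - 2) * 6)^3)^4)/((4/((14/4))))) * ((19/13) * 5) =25208188719871001862115/832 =30298303749844954161.20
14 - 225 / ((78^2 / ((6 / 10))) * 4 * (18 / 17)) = 227051 / 16224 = 13.99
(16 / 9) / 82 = 8 / 369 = 0.02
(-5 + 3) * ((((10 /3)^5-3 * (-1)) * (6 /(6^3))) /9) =-100729 /39366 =-2.56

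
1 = 1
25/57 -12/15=-103/285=-0.36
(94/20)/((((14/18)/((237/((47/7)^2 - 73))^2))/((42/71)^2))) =44369522001/291168160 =152.38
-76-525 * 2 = -1126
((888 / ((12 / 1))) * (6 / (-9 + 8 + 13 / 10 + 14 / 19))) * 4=337440 / 197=1712.89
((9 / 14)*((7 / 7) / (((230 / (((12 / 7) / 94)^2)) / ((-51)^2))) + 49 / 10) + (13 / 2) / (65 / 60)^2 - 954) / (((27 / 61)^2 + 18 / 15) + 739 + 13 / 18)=-143438933487328641 / 112455484549549778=-1.28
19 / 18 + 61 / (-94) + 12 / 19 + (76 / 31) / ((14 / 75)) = 24716098 / 1744029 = 14.17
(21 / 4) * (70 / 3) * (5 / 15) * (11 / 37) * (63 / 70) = 1617 / 148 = 10.93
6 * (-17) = -102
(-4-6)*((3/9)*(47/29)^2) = -22090/2523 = -8.76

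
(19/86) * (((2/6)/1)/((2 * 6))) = 19/3096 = 0.01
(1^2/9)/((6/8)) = 4/27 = 0.15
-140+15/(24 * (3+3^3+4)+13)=-116045/829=-139.98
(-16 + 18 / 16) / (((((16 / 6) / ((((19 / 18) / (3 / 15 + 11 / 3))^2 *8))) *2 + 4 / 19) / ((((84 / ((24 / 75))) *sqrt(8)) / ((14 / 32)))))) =-80548125 *sqrt(2) / 41318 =-2756.96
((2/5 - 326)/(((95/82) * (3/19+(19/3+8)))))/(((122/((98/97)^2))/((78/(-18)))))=595258664/846574775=0.70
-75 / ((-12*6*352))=25 / 8448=0.00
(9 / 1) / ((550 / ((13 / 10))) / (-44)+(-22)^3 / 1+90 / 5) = -0.00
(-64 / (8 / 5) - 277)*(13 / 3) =-4121 / 3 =-1373.67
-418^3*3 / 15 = -73034632 / 5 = -14606926.40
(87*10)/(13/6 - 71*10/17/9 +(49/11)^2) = 32212620/643109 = 50.09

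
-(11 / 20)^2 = -121 / 400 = -0.30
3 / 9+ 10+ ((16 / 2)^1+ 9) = 82 / 3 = 27.33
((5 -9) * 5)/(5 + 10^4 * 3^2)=-4/18001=-0.00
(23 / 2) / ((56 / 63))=207 / 16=12.94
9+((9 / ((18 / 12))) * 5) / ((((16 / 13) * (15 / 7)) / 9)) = 111.38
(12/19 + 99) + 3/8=15201/152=100.01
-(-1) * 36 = 36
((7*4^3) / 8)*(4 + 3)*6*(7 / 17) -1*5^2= 943.47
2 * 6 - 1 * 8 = 4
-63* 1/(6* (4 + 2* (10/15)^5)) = -729/296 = -2.46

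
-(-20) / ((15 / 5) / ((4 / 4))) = 20 / 3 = 6.67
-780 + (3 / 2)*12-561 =-1323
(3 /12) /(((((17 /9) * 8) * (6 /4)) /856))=321 /34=9.44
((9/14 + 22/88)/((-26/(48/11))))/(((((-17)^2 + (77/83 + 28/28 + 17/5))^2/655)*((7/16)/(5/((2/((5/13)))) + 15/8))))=-2495863171875/339761352869939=-0.01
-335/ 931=-0.36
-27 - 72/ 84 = -195/ 7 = -27.86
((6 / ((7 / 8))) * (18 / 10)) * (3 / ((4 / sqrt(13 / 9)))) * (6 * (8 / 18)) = 29.67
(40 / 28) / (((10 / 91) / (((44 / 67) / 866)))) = 286 / 29011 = 0.01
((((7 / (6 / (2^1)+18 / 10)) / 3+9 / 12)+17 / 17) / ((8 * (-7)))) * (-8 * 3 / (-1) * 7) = -161 / 24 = -6.71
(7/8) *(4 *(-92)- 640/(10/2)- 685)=-8267/8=-1033.38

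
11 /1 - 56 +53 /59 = -2602 /59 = -44.10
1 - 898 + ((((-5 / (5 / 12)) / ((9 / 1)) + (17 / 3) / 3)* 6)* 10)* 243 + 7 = 7210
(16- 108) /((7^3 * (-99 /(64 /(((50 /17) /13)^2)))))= 71893952 /21223125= 3.39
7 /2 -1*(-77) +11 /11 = 163 /2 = 81.50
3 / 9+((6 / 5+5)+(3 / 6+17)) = 721 / 30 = 24.03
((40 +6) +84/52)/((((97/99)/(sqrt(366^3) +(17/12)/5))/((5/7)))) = 347259/35308 +112144230* sqrt(366)/8827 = 243064.72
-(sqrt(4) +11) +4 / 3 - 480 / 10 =-179 / 3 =-59.67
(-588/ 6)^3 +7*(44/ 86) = -40471102/ 43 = -941188.42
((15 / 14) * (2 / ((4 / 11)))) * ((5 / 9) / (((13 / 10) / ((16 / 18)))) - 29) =-1657535 / 9828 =-168.65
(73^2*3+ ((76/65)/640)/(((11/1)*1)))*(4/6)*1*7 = 74606.00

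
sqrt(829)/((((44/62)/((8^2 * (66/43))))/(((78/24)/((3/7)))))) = 45136 * sqrt(829)/43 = 30222.60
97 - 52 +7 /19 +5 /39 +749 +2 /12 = 1177691 /1482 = 794.66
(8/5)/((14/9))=36/35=1.03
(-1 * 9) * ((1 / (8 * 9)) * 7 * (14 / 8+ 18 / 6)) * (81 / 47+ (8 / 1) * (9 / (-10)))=171171 / 7520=22.76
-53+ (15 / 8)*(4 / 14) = -1469 / 28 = -52.46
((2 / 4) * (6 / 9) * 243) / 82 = 81 / 82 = 0.99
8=8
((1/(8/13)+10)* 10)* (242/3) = 18755/2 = 9377.50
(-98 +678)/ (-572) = -145/ 143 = -1.01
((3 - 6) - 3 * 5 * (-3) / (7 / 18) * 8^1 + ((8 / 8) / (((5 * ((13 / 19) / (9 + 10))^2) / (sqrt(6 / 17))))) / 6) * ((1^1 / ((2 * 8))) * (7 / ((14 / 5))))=130321 * sqrt(102) / 551616 + 32295 / 224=146.56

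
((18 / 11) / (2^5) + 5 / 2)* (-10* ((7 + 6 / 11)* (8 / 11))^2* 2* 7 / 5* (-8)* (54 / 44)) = 21119.72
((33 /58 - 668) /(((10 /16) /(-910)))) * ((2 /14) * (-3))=-12077832 /29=-416476.97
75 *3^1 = 225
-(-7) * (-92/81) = -644/81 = -7.95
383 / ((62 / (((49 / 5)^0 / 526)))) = 383 / 32612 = 0.01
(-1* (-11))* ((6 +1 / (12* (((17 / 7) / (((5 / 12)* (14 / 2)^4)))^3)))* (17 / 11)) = 593445799998683 / 5992704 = 99028051.44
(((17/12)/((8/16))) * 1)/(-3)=-17/18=-0.94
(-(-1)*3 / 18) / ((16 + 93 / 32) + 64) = 16 / 7959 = 0.00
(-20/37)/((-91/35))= 100/481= 0.21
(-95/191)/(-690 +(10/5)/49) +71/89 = 458884583/574702192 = 0.80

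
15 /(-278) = -15 /278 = -0.05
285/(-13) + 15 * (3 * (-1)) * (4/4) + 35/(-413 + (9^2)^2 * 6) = -33888655/506389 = -66.92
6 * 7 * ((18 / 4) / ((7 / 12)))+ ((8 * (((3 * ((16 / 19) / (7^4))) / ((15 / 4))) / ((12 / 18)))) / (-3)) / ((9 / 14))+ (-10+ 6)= 93844288 / 293265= 320.00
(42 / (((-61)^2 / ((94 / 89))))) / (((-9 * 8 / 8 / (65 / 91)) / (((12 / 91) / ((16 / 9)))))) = -2115 / 30136379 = -0.00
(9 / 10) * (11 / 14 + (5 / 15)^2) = 0.81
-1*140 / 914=-70 / 457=-0.15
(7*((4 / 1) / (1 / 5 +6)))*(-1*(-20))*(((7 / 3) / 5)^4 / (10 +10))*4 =268912 / 313875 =0.86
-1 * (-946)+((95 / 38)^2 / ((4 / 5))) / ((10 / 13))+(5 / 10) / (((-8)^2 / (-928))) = 30365 / 32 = 948.91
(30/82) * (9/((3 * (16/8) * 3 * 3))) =5/82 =0.06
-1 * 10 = -10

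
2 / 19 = 0.11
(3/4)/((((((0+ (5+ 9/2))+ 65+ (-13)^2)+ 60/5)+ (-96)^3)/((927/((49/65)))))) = -180765/173358178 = -0.00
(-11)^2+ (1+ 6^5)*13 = 101222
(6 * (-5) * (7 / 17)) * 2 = -420 / 17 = -24.71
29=29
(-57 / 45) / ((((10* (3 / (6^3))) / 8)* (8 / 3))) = -684 / 25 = -27.36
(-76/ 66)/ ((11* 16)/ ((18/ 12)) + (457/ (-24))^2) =-7296/ 3040763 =-0.00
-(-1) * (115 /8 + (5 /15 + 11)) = 25.71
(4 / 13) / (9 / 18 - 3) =-8 / 65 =-0.12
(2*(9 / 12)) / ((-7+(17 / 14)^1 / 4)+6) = -28 / 13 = -2.15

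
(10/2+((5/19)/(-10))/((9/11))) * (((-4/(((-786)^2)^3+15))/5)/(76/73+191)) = -248054/2826301094577714766801995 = -0.00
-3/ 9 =-1/ 3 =-0.33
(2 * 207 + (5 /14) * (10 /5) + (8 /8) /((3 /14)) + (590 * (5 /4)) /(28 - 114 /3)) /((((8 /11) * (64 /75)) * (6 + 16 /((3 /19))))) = 23952225 /4616192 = 5.19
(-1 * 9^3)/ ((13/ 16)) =-11664/ 13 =-897.23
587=587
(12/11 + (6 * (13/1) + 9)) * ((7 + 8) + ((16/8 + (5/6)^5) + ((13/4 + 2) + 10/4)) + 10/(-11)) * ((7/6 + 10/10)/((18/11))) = 2827.65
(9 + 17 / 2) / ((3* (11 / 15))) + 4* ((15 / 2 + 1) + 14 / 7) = 1099 / 22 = 49.95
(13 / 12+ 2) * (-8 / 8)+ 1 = -25 / 12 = -2.08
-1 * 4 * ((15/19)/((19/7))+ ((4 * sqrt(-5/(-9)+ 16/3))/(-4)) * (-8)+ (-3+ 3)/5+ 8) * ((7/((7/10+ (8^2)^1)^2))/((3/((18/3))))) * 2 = -89600 * sqrt(53)/1255827 - 33521600/151117849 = -0.74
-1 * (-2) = 2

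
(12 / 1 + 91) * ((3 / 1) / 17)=18.18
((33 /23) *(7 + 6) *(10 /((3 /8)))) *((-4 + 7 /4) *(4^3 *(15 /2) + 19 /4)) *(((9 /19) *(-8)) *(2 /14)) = 128339640 /437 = 293683.39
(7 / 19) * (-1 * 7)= -49 / 19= -2.58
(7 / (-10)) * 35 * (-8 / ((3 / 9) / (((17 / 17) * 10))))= 5880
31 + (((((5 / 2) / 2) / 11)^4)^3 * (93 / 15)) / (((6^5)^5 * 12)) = 556873199626480859512768047690871037545667 / 17963651600854221274605420893253855608832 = 31.00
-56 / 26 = -28 / 13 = -2.15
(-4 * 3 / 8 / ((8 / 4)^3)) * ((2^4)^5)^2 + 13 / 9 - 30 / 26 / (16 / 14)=-192964290674281 / 936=-206158430207.57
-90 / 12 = -15 / 2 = -7.50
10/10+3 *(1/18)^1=1.17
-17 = -17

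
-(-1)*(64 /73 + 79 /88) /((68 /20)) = 56995 /109208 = 0.52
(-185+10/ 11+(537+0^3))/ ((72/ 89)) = 436.23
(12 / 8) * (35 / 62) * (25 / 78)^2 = 21875 / 251472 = 0.09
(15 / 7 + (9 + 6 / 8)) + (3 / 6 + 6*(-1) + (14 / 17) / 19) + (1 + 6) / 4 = 18509 / 2261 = 8.19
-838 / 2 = -419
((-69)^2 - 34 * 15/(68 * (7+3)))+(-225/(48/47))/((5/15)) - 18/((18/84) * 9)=196319/48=4089.98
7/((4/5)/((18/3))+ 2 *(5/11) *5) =1155/772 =1.50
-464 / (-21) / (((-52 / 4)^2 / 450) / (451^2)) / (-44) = -321743400 / 1183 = -271972.44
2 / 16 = 0.12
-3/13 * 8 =-24/13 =-1.85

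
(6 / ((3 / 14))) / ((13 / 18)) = 38.77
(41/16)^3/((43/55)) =3790655/176128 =21.52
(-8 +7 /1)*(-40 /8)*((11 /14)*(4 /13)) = 110 /91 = 1.21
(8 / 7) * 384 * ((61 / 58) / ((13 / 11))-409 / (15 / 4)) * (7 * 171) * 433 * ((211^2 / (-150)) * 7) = 2409140826166464768 / 47125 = 51122351748890.50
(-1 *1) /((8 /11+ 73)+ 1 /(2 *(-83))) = -1826 /134615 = -0.01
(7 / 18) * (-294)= -343 / 3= -114.33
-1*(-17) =17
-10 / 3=-3.33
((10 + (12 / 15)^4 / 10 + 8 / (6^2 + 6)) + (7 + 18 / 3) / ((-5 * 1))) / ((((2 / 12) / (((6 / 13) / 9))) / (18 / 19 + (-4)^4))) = 9779876264 / 16209375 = 603.35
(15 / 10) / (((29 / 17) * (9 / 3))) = 17 / 58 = 0.29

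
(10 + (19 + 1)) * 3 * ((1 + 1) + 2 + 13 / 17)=7290 / 17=428.82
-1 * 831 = -831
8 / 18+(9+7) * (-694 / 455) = -98116 / 4095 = -23.96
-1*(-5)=5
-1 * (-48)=48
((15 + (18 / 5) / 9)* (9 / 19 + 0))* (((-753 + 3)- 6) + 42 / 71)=-37168362 / 6745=-5510.51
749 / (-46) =-749 / 46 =-16.28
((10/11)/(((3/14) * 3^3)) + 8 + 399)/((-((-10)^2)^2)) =-362777/8910000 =-0.04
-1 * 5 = -5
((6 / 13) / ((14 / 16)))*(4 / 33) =64 / 1001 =0.06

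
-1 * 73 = -73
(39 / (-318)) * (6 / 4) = -39 / 212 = -0.18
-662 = -662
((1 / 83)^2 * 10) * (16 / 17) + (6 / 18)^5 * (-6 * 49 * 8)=-91803632 / 9486153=-9.68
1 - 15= -14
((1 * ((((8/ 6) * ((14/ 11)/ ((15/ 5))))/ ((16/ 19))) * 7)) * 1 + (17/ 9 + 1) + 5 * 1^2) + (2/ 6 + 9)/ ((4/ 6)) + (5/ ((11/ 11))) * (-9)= -405/ 22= -18.41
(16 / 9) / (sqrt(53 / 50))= 80*sqrt(106) / 477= 1.73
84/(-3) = -28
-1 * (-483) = 483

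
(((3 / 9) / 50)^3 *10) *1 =1 / 337500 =0.00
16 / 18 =0.89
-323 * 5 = -1615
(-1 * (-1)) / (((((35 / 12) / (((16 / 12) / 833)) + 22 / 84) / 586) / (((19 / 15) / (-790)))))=-623504 / 1209377425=-0.00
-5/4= -1.25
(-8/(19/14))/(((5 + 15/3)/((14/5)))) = -784/475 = -1.65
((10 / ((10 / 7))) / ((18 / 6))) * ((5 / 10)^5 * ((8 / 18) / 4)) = 7 / 864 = 0.01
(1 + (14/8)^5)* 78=695409/512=1358.22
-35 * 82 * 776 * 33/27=-24498320/9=-2722035.56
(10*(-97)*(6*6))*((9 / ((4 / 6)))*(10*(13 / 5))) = -12256920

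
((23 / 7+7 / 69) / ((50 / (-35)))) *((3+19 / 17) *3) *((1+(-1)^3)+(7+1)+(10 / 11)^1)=-1122296 / 4301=-260.94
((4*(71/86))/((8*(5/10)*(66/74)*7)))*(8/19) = 10508/188727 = 0.06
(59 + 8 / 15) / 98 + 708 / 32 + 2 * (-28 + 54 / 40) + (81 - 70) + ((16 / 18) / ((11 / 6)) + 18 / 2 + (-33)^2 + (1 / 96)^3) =2572531128967 / 2384363520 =1078.92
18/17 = 1.06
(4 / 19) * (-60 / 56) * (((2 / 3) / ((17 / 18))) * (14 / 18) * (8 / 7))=-320 / 2261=-0.14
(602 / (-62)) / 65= -301 / 2015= -0.15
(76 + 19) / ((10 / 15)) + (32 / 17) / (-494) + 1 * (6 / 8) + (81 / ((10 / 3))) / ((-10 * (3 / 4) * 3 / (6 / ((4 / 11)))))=52666457 / 419900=125.43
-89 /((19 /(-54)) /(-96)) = -461376 /19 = -24282.95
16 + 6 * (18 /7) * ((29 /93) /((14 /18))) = 33700 /1519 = 22.19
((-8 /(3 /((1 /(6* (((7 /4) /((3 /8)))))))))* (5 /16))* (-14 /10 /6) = 1 /144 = 0.01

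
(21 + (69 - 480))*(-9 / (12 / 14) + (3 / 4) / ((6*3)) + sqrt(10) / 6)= 16315 / 4 - 65*sqrt(10)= 3873.20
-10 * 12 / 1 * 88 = -10560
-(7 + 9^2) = -88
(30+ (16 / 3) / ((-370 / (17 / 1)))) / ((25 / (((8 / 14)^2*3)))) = 264224 / 226625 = 1.17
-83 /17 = -4.88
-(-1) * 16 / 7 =16 / 7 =2.29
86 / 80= 1.08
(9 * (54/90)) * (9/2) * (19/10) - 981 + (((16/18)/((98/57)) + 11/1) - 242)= -17130101/14700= -1165.31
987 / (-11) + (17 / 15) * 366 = 325.07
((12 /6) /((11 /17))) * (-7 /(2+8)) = -119 /55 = -2.16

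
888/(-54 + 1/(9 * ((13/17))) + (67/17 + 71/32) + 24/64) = -56519424/3011809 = -18.77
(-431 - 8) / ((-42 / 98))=3073 / 3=1024.33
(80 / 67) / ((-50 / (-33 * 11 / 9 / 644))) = 242 / 161805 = 0.00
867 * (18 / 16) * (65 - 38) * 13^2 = 35605089 / 8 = 4450636.12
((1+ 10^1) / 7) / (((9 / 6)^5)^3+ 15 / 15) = 32768 / 9151975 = 0.00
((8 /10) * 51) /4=51 /5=10.20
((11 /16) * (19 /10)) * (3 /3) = 209 /160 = 1.31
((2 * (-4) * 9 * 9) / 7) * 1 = -648 / 7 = -92.57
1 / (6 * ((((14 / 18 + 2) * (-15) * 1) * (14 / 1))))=-1 / 3500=-0.00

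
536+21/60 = 10727/20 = 536.35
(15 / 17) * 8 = 120 / 17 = 7.06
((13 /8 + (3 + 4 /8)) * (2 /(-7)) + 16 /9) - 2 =-425 /252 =-1.69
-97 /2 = -48.50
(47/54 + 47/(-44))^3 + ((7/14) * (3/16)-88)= -147403336573/1676676672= -87.91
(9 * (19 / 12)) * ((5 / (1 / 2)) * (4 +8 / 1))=1710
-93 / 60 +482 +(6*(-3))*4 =8169 / 20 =408.45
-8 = -8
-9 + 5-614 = -618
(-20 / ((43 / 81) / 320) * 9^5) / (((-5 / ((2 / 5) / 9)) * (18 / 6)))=90699264 / 43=2109285.21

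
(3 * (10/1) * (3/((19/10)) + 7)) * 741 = 190710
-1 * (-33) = 33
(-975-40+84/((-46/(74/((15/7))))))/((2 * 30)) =-17.97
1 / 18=0.06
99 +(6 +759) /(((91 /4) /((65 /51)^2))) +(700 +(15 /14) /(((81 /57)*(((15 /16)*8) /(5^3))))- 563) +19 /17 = 977734 /3213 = 304.31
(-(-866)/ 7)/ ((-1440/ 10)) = -433/ 504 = -0.86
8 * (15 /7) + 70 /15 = 458 /21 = 21.81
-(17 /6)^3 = -22.75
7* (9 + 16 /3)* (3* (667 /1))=200767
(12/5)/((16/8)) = 6/5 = 1.20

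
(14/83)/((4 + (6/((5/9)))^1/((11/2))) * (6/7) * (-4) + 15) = -5390/174051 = -0.03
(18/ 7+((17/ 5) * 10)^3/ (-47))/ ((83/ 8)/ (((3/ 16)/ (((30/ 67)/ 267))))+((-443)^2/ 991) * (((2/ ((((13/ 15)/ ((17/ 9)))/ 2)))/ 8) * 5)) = -42141415521556/ 54547290428505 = -0.77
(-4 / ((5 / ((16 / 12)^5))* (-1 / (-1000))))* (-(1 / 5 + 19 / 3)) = 16056320 / 729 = 22025.13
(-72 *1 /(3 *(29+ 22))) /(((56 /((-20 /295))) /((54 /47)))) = 216 /329987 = 0.00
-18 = -18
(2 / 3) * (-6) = -4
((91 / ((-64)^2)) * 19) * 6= 5187 / 2048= 2.53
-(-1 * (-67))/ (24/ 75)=-1675/ 8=-209.38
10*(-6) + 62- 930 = -928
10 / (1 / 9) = 90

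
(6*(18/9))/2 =6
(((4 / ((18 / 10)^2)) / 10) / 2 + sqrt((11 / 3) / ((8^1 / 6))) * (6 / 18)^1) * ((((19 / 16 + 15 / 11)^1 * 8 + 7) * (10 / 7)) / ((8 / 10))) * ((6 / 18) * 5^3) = 1046875 / 8316 + 209375 * sqrt(11) / 616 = 1253.19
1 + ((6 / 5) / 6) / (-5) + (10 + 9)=499 / 25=19.96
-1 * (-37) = 37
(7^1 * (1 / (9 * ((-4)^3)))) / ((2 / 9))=-7 / 128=-0.05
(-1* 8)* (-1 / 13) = 0.62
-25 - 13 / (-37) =-912 / 37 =-24.65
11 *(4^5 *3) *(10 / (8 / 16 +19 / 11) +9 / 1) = 22336512 / 49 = 455847.18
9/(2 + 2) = 9/4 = 2.25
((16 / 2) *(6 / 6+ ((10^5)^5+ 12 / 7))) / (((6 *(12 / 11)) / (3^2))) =770000000000000000000000209 / 7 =110000000000000000000000000.00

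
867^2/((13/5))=3758445/13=289111.15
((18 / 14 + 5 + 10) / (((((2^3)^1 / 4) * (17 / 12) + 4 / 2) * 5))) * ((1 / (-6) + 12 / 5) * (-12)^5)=-1900578816 / 5075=-374498.29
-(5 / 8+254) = -2037 / 8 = -254.62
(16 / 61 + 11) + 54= 3981 / 61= 65.26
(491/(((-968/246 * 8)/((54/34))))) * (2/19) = -1630611/625328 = -2.61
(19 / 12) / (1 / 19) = 361 / 12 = 30.08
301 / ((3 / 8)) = 2408 / 3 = 802.67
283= 283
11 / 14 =0.79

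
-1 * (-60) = 60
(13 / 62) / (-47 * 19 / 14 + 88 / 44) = -91 / 26815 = -0.00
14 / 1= 14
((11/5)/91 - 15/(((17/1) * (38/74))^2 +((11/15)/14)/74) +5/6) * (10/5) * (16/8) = 158067762334/59812371255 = 2.64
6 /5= 1.20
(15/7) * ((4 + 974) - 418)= 1200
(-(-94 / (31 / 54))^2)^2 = 663875212882176 / 923521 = 718852319.42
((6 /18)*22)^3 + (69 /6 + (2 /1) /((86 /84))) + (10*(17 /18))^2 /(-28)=39461939 /97524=404.64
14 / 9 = 1.56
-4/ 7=-0.57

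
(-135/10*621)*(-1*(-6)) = -50301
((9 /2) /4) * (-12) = -27 /2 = -13.50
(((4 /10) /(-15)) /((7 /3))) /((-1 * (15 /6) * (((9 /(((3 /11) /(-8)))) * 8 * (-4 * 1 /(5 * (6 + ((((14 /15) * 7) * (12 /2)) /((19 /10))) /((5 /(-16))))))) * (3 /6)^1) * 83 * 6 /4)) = -2851 /1092861000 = -0.00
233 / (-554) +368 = 203639 / 554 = 367.58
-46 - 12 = -58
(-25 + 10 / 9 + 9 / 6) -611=-11401 / 18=-633.39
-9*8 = -72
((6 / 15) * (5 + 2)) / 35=2 / 25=0.08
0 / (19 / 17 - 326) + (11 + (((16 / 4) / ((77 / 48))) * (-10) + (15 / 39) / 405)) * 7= -1129792 / 11583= -97.54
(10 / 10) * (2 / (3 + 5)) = 1 / 4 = 0.25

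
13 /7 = 1.86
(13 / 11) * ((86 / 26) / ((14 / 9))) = 387 / 154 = 2.51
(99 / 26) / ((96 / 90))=1485 / 416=3.57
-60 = -60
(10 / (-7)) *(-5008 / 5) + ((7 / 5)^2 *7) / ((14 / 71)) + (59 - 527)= 361353 / 350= 1032.44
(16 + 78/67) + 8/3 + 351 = 74537/201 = 370.83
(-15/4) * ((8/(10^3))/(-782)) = 3/78200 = 0.00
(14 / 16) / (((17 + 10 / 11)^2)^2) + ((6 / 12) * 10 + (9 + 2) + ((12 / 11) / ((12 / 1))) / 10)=10609245096949 / 662700931640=16.01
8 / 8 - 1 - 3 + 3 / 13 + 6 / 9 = -82 / 39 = -2.10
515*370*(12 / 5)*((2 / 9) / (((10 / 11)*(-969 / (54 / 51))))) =-670736 / 5491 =-122.15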